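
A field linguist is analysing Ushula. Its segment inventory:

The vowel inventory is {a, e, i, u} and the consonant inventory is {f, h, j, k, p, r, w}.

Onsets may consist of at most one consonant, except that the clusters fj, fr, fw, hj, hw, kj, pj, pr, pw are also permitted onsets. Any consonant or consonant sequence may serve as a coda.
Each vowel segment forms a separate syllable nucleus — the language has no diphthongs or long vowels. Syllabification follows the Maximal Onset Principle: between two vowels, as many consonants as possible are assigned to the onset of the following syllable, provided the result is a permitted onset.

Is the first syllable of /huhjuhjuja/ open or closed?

open

Nuclei (vowels): u, u, u, a → 4 syllables.
V1 /u/ – V2 /u/: cluster /hj/ — /hj/ is itself a permitted onset, so the whole cluster goes right; preceding coda = ∅.
V2 /u/ – V3 /u/: cluster /hj/ — /hj/ is itself a permitted onset, so the whole cluster goes right; preceding coda = ∅.
V3 /u/ – V4 /a/: /j/ → onset of the next syllable (single consonants are always licit onsets).
Syllabification: hu.hju.hju.ja.
Syllable 1 is /hu/; it ends in its nucleus with no coda, so it is open.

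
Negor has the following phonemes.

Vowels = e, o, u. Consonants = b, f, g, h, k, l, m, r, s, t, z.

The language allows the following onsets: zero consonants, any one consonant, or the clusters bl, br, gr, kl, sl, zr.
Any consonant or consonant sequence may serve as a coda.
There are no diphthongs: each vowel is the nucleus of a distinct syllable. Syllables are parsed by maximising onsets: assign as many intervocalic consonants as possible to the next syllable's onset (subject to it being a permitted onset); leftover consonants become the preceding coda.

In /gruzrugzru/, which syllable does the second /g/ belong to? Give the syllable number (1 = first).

2

The vowels are u, u, u — 3 nuclei, so 3 syllables.
σ1/σ2 boundary: /zr/ is a licit onset in full, so it all attaches to the next syllable.
σ2/σ3 boundary: /gzr/ — longest licit onset from the right is /zr/, leaving /g/ as coda.
Result: gru.zrug.zru.
The second /g/ is in the coda of syllable 2 (/zrug/).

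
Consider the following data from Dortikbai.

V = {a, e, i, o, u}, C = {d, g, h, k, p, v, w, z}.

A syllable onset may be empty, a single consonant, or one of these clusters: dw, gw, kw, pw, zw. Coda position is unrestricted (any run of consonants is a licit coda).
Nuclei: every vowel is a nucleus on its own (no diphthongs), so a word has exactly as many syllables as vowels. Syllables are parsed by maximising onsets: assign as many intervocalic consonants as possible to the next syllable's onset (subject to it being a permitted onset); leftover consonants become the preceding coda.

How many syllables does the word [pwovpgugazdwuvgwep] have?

Vowels present: o, u, a, u, e; each is a nucleus, giving 5 syllables.

5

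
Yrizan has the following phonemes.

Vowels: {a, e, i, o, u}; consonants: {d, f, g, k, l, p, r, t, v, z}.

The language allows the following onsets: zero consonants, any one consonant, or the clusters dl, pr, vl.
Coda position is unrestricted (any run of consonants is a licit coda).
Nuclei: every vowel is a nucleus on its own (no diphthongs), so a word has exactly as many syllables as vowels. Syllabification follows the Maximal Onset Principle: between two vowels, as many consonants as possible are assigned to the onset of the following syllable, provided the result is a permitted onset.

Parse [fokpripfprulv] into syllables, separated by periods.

fok.pripf.prulv

Vowels present: o, i, u; each is a nucleus, giving 3 syllables.
σ1/σ2 boundary: cluster /kpr/ — the longest permitted-onset suffix is /pr/; onset = /pr/, preceding coda = /k/.
σ2/σ3 boundary: /pfpr/ — longest licit onset from the right is /pr/, leaving /pf/ as coda.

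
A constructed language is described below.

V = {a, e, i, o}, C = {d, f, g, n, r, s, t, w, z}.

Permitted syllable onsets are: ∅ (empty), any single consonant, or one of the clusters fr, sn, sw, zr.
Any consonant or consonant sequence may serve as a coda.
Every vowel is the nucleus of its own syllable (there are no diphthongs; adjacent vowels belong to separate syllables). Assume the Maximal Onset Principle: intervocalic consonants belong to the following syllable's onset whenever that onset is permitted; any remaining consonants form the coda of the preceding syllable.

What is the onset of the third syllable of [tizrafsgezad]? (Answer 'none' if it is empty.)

Vowels present: i, a, e, a; each is a nucleus, giving 4 syllables.
Between /i/ (V1) and /a/ (V2): cluster /zr/ — /zr/ is itself a permitted onset, so the whole cluster goes right; preceding coda = ∅.
Between /a/ (V2) and /e/ (V3): /fsg/ splits as /fs/ + /g/ (/g/ is the longest suffix that is a licit onset).
Between /e/ (V3) and /a/ (V4): /z/ → onset of the next syllable (single consonants are always licit onsets).
Putting it together: ti.zrafs.ge.zad.
Syllable 3 is /ge/: onset /g/, nucleus /e/, coda ∅.

g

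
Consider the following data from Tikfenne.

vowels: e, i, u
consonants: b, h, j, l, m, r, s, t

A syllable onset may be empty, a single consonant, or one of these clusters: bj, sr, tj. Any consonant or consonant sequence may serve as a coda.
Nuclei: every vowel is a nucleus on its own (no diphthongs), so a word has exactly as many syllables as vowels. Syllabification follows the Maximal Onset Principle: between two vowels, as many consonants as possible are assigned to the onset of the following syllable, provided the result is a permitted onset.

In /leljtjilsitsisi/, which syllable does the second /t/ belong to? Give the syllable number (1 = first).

3

The vowels are e, i, i, i, i — 5 nuclei, so 5 syllables.
V1 /e/ – V2 /i/: /ljtj/; trying suffixes from longest down, /tj/ is the first permitted one, so coda /lj/ | onset /tj/.
V2 /i/ – V3 /i/: /ls/ — longest licit onset from the right is /s/, leaving /l/ as coda.
V3 /i/ – V4 /i/: /ts/; trying suffixes from longest down, /s/ is the first permitted one, so coda /t/ | onset /s/.
V4 /i/ – V5 /i/: just /s/ — single C goes to the following onset.
Result: lelj.tjil.sit.si.si.
The second /t/ is in the coda of syllable 3 (/sit/).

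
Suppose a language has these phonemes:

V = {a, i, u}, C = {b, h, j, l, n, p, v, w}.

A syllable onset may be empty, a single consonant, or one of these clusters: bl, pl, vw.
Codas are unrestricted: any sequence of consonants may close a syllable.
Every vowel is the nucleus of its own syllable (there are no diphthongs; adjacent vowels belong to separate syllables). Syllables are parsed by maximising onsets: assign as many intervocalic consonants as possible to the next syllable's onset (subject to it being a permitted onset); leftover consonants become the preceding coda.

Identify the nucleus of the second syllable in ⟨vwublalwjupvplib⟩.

a

Vowels present: u, a, u, i; each is a nucleus, giving 4 syllables.
The second nucleus (vowel 2 from the left) is /a/.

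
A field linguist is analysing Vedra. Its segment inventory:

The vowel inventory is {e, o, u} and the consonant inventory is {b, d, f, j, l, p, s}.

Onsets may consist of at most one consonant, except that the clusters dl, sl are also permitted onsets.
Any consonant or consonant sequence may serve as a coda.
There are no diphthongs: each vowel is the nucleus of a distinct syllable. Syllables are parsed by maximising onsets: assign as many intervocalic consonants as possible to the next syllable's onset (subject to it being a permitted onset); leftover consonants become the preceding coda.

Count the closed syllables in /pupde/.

The vowels are u, e — 2 nuclei, so 2 syllables.
/u…e/ gap (V1→V2): /pd/; trying suffixes from longest down, /d/ is the first permitted one, so coda /p/ | onset /d/.
Putting it together: pup.de.
Classifying each syllable: /pup/ (closed), /de/ (open).
Closed syllables: 1.

1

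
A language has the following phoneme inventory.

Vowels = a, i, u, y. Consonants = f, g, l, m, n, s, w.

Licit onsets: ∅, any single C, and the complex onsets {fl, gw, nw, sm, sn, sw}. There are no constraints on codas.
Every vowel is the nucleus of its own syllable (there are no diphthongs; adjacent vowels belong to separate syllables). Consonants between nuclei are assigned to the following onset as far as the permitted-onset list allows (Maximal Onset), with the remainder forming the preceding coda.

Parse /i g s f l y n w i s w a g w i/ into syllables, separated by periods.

igs.fly.nwi.swa.gwi

Nuclei (vowels): i, y, i, a, i → 5 syllables.
σ1/σ2 boundary: /gsfl/ splits as /gs/ + /fl/ (/fl/ is the longest suffix that is a licit onset).
σ2/σ3 boundary: /nw/ — entire cluster is a permitted onset → onset /nw/, coda ∅.
σ3/σ4 boundary: /sw/ — entire cluster is a permitted onset → onset /sw/, coda ∅.
σ4/σ5 boundary: /gw/ — entire cluster is a permitted onset → onset /gw/, coda ∅.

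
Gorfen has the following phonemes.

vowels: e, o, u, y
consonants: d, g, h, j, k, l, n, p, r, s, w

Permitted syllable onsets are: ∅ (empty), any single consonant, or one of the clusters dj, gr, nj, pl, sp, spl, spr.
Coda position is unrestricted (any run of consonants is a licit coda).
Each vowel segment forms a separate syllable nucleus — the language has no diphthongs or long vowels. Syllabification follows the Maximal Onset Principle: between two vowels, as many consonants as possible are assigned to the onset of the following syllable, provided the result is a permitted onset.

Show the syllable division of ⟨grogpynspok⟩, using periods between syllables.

Vowels present: o, y, o; each is a nucleus, giving 3 syllables.
σ1/σ2 boundary: /gp/ — longest licit onset from the right is /p/, leaving /g/ as coda.
σ2/σ3 boundary: /nsp/ — longest licit onset from the right is /sp/, leaving /n/ as coda.

grog.pyn.spok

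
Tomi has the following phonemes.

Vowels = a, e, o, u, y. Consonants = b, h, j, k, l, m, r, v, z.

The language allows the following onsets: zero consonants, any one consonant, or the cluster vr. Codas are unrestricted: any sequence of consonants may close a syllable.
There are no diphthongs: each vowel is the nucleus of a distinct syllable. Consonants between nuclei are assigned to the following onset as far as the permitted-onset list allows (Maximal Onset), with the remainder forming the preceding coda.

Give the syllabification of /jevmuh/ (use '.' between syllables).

Nuclei (vowels): e, u → 2 syllables.
σ1/σ2 boundary: /vm/; trying suffixes from longest down, /m/ is the first permitted one, so coda /v/ | onset /m/.

jev.muh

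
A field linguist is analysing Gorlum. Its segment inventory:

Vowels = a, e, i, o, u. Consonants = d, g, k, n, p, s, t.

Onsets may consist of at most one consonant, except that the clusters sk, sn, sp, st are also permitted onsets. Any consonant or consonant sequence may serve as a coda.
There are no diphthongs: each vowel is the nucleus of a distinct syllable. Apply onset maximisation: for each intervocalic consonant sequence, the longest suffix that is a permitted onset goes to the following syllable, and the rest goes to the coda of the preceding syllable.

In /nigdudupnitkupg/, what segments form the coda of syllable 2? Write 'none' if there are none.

Vowels present: i, u, u, i, u; each is a nucleus, giving 5 syllables.
Between /i/ (V1) and /u/ (V2): /gd/ — longest licit onset from the right is /d/, leaving /g/ as coda.
Between /u/ (V2) and /u/ (V3): /d/ → onset of the next syllable (single consonants are always licit onsets).
Between /u/ (V3) and /i/ (V4): /pn/ — longest licit onset from the right is /n/, leaving /p/ as coda.
Between /i/ (V4) and /u/ (V5): /tk/ splits as /t/ + /k/ (/k/ is the longest suffix that is a licit onset).
So the parse is nig.du.dup.nit.kupg.
Syllable 2 is /du/: onset /d/, nucleus /u/, coda ∅.

none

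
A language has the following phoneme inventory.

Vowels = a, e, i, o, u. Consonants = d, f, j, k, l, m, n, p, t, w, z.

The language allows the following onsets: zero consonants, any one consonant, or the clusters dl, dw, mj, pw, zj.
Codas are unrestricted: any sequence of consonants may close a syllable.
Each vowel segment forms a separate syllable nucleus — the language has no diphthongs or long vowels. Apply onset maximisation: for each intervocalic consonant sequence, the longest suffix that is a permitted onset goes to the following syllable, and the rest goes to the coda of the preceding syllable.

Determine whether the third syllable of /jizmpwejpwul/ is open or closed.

closed

Nuclei (vowels): i, e, u → 3 syllables.
Between /i/ (V1) and /e/ (V2): /zmpw/; trying suffixes from longest down, /pw/ is the first permitted one, so coda /zm/ | onset /pw/.
Between /e/ (V2) and /u/ (V3): /jpw/; trying suffixes from longest down, /pw/ is the first permitted one, so coda /j/ | onset /pw/.
Putting it together: jizm.pwej.pwul.
Syllable 3 is /pwul/ with coda /l/, so it is closed.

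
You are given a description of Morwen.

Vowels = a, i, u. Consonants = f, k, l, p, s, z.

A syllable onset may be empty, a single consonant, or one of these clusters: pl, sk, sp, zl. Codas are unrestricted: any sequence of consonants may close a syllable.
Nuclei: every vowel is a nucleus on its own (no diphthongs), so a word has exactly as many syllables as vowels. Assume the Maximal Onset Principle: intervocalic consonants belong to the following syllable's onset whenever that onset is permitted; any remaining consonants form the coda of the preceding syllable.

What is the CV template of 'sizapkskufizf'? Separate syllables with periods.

CV.CVCC.CCV.CVCC

The vowels are i, a, u, i — 4 nuclei, so 4 syllables.
Between /i/ (V1) and /a/ (V2): just /z/ — single C goes to the following onset.
Between /a/ (V2) and /u/ (V3): /pksk/; trying suffixes from longest down, /sk/ is the first permitted one, so coda /pk/ | onset /sk/.
Between /u/ (V3) and /i/ (V4): just /f/ — single C goes to the following onset.
Syllabification: si.zapk.sku.fizf.
Mapping each syllable to C/V: /si/ → CV, /zapk/ → CVCC, /sku/ → CCV, /fizf/ → CVCC.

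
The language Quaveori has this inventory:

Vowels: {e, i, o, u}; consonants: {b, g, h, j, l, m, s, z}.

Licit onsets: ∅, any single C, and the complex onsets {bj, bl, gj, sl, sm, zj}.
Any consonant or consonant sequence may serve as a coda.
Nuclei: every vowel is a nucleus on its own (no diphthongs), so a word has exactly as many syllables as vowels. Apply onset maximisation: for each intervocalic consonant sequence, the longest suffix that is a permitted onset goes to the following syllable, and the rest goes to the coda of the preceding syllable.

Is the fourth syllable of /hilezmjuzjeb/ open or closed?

The vowels are i, e, u, e — 4 nuclei, so 4 syllables.
σ1/σ2 boundary: /l/ is a single consonant, so it becomes the next onset.
σ2/σ3 boundary: cluster /zmj/ — the longest permitted-onset suffix is /j/; onset = /j/, preceding coda = /zm/.
σ3/σ4 boundary: cluster /zj/ — /zj/ is itself a permitted onset, so the whole cluster goes right; preceding coda = ∅.
Syllabification: hi.lezm.ju.zjeb.
Syllable 4 is /zjeb/ with coda /b/, so it is closed.

closed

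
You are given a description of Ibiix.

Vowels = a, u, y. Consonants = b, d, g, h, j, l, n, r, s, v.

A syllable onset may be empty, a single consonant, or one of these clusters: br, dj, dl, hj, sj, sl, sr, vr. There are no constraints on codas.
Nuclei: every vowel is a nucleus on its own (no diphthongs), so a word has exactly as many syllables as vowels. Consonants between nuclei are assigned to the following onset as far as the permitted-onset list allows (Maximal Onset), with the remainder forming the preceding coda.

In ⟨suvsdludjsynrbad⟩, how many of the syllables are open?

0

Nuclei (vowels): u, u, y, a → 4 syllables.
Between /u/ (V1) and /u/ (V2): /vsdl/ splits as /vs/ + /dl/ (/dl/ is the longest suffix that is a licit onset).
Between /u/ (V2) and /y/ (V3): /djs/ splits as /dj/ + /s/ (/s/ is the longest suffix that is a licit onset).
Between /y/ (V3) and /a/ (V4): /nrb/ — longest licit onset from the right is /b/, leaving /nr/ as coda.
Putting it together: suvs.dludj.synr.bad.
Classifying each syllable: /suvs/ (closed), /dludj/ (closed), /synr/ (closed), /bad/ (closed).
Open syllables: 0.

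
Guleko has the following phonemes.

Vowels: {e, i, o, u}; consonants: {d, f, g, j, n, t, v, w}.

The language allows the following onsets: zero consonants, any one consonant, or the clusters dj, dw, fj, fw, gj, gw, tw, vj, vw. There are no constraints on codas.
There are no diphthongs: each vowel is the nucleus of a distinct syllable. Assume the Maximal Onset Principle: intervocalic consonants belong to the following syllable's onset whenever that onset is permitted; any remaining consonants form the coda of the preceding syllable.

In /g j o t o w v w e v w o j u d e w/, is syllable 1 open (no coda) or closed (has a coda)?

The vowels are o, o, e, o, u, e — 6 nuclei, so 6 syllables.
Between /o/ (V1) and /o/ (V2): just /t/ — single C goes to the following onset.
Between /o/ (V2) and /e/ (V3): /wvw/ splits as /w/ + /vw/ (/vw/ is the longest suffix that is a licit onset).
Between /e/ (V3) and /o/ (V4): cluster /vw/ — /vw/ is itself a permitted onset, so the whole cluster goes right; preceding coda = ∅.
Between /o/ (V4) and /u/ (V5): /j/ → onset of the next syllable (single consonants are always licit onsets).
Between /u/ (V5) and /e/ (V6): /d/ → onset of the next syllable (single consonants are always licit onsets).
Result: gjo.tow.vwe.vwo.ju.dew.
Syllable 1 is /gjo/; it ends in its nucleus with no coda, so it is open.

open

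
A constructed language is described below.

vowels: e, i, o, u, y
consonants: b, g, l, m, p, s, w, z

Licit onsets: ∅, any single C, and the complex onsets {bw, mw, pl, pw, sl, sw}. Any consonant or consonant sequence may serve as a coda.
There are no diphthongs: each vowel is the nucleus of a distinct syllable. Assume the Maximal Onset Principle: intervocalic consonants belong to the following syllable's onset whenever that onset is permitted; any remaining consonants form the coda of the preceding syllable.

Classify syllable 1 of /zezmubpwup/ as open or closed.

The vowels are e, u, u — 3 nuclei, so 3 syllables.
σ1/σ2 boundary: cluster /zm/ — the longest permitted-onset suffix is /m/; onset = /m/, preceding coda = /z/.
σ2/σ3 boundary: cluster /bpw/ — the longest permitted-onset suffix is /pw/; onset = /pw/, preceding coda = /b/.
Syllabification: zez.mub.pwup.
Syllable 1 is /zez/ with coda /z/, so it is closed.

closed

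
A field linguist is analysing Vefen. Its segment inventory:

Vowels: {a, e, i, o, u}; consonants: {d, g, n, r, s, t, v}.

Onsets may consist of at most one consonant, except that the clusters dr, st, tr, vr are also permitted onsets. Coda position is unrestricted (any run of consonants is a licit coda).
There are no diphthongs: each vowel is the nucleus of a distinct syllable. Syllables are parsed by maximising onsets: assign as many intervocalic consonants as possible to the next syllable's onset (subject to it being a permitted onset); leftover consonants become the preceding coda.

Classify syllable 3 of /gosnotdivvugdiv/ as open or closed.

closed

The vowels are o, o, i, u, i — 5 nuclei, so 5 syllables.
σ1/σ2 boundary: cluster /sn/ — the longest permitted-onset suffix is /n/; onset = /n/, preceding coda = /s/.
σ2/σ3 boundary: /td/; trying suffixes from longest down, /d/ is the first permitted one, so coda /t/ | onset /d/.
σ3/σ4 boundary: /vv/; trying suffixes from longest down, /v/ is the first permitted one, so coda /v/ | onset /v/.
σ4/σ5 boundary: /gd/ — longest licit onset from the right is /d/, leaving /g/ as coda.
Result: gos.not.div.vug.div.
Syllable 3 is /div/ with coda /v/, so it is closed.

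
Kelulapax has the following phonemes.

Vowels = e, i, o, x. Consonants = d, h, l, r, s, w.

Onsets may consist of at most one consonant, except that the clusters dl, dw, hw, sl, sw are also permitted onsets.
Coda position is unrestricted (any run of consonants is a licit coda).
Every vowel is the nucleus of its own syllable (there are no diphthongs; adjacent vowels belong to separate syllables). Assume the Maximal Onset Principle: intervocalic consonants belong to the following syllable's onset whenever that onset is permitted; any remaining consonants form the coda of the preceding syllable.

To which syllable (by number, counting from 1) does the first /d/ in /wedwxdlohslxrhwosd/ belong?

2

Vowels present: e, x, o, x, o; each is a nucleus, giving 5 syllables.
σ1/σ2 boundary: /dw/ is a licit onset in full, so it all attaches to the next syllable.
σ2/σ3 boundary: /dl/ is a licit onset in full, so it all attaches to the next syllable.
σ3/σ4 boundary: /hsl/ splits as /h/ + /sl/ (/sl/ is the longest suffix that is a licit onset).
σ4/σ5 boundary: /rhw/ splits as /r/ + /hw/ (/hw/ is the longest suffix that is a licit onset).
Syllabification: we.dwx.dloh.slxr.hwosd.
The first /d/ is in the onset of syllable 2 (/dwx/).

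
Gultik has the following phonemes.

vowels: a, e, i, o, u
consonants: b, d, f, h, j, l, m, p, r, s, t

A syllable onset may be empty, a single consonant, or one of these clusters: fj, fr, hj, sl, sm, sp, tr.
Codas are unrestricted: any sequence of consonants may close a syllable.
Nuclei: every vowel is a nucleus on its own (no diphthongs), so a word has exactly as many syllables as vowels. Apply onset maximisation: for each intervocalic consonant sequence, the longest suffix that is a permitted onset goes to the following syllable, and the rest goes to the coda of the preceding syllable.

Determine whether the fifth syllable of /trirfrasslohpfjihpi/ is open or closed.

Nuclei (vowels): i, a, o, i, i → 5 syllables.
σ1/σ2 boundary: /rfr/; trying suffixes from longest down, /fr/ is the first permitted one, so coda /r/ | onset /fr/.
σ2/σ3 boundary: /ssl/ — longest licit onset from the right is /sl/, leaving /s/ as coda.
σ3/σ4 boundary: /hpfj/; trying suffixes from longest down, /fj/ is the first permitted one, so coda /hp/ | onset /fj/.
σ4/σ5 boundary: cluster /hp/ — the longest permitted-onset suffix is /p/; onset = /p/, preceding coda = /h/.
Result: trir.fras.slohp.fjih.pi.
Syllable 5 is /pi/; it ends in its nucleus with no coda, so it is open.

open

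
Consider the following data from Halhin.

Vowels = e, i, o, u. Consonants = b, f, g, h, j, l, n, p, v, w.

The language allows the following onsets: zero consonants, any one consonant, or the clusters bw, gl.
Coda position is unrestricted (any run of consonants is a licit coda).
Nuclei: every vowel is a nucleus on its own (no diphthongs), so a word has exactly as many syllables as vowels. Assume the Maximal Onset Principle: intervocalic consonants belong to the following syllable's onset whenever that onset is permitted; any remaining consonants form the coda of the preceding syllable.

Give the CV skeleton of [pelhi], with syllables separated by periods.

CVC.CV

Vowels present: e, i; each is a nucleus, giving 2 syllables.
σ1/σ2 boundary: /lh/ — longest licit onset from the right is /h/, leaving /l/ as coda.
Result: pel.hi.
Mapping each syllable to C/V: /pel/ → CVC, /hi/ → CV.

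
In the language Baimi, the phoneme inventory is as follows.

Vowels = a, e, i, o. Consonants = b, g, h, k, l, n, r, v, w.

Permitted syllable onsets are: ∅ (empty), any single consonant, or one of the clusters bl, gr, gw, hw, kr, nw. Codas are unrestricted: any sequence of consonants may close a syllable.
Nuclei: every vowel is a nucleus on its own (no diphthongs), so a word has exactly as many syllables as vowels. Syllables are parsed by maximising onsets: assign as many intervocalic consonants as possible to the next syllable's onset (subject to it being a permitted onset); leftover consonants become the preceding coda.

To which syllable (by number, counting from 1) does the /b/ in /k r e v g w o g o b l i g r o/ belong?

4

Nuclei (vowels): e, o, o, i, o → 5 syllables.
σ1/σ2 boundary: /vgw/ splits as /v/ + /gw/ (/gw/ is the longest suffix that is a licit onset).
σ2/σ3 boundary: /g/ is a single consonant, so it becomes the next onset.
σ3/σ4 boundary: /bl/ is a licit onset in full, so it all attaches to the next syllable.
σ4/σ5 boundary: cluster /gr/ — /gr/ is itself a permitted onset, so the whole cluster goes right; preceding coda = ∅.
Putting it together: krev.gwo.go.bli.gro.
The /b/ is in the onset of syllable 4 (/bli/).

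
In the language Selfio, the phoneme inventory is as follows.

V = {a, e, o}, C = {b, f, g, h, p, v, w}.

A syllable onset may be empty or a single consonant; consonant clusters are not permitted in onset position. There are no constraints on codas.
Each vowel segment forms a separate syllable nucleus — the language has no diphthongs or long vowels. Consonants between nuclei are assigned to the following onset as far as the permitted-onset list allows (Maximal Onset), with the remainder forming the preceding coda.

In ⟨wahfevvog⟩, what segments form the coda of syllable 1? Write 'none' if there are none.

h

Nuclei (vowels): a, e, o → 3 syllables.
V1 /a/ – V2 /e/: /hf/ splits as /h/ + /f/ (/f/ is the longest suffix that is a licit onset).
V2 /e/ – V3 /o/: /vv/; trying suffixes from longest down, /v/ is the first permitted one, so coda /v/ | onset /v/.
Putting it together: wah.fev.vog.
Syllable 1 is /wah/: onset /w/, nucleus /a/, coda /h/.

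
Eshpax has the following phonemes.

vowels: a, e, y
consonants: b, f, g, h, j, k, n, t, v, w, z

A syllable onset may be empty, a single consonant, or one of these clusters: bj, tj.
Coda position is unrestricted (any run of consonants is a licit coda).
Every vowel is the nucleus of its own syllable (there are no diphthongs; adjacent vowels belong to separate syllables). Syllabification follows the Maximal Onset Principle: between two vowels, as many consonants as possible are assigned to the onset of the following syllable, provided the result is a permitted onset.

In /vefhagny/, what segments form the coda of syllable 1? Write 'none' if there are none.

f

The vowels are e, a, y — 3 nuclei, so 3 syllables.
/e…a/ gap (V1→V2): /fh/ splits as /f/ + /h/ (/h/ is the longest suffix that is a licit onset).
/a…y/ gap (V2→V3): /gn/ splits as /g/ + /n/ (/n/ is the longest suffix that is a licit onset).
Result: vef.hag.ny.
Syllable 1 is /vef/: onset /v/, nucleus /e/, coda /f/.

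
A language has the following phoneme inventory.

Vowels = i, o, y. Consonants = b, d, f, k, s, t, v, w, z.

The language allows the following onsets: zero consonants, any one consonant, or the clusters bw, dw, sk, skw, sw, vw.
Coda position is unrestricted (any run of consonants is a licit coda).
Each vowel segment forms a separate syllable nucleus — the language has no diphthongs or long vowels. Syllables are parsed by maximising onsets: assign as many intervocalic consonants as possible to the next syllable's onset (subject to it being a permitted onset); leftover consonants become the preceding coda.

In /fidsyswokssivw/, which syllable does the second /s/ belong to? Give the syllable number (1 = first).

3

Nuclei (vowels): i, y, o, i → 4 syllables.
σ1/σ2 boundary: /ds/ — longest licit onset from the right is /s/, leaving /d/ as coda.
σ2/σ3 boundary: /sw/ is a licit onset in full, so it all attaches to the next syllable.
σ3/σ4 boundary: /kss/ — longest licit onset from the right is /s/, leaving /ks/ as coda.
Syllabification: fid.sy.swoks.sivw.
The second /s/ is in the onset of syllable 3 (/swoks/).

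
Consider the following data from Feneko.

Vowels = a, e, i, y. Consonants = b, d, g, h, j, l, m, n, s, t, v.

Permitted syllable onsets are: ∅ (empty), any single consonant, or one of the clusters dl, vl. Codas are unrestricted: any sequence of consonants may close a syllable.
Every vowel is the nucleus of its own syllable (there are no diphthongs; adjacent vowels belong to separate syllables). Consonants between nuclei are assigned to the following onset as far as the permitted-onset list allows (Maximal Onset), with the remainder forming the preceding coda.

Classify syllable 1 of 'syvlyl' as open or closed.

The vowels are y, y — 2 nuclei, so 2 syllables.
V1 /y/ – V2 /y/: cluster /vl/ — /vl/ is itself a permitted onset, so the whole cluster goes right; preceding coda = ∅.
Result: sy.vlyl.
Syllable 1 is /sy/; it ends in its nucleus with no coda, so it is open.

open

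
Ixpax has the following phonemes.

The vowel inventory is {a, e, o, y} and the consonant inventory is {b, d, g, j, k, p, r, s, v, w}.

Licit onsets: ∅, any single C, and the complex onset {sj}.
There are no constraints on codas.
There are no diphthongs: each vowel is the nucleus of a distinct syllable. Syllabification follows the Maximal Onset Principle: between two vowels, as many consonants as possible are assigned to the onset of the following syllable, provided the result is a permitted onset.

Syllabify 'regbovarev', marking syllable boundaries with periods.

The vowels are e, o, a, e — 4 nuclei, so 4 syllables.
σ1/σ2 boundary: /gb/ splits as /g/ + /b/ (/b/ is the longest suffix that is a licit onset).
σ2/σ3 boundary: /v/ → onset of the next syllable (single consonants are always licit onsets).
σ3/σ4 boundary: /r/ is a single consonant, so it becomes the next onset.

reg.bo.va.rev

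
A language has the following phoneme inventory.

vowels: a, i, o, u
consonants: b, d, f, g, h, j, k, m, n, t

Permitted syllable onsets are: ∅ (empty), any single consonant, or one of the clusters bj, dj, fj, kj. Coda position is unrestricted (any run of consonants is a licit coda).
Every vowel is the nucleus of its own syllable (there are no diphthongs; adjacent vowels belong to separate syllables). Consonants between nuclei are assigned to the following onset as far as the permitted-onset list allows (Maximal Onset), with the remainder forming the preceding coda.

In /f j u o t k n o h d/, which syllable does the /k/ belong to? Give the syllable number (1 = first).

Vowels present: u, o, o; each is a nucleus, giving 3 syllables.
V1 /u/ – V2 /o/: hiatus — the boundary sits between the two vowels.
V2 /o/ – V3 /o/: /tkn/ splits as /tk/ + /n/ (/n/ is the longest suffix that is a licit onset).
Putting it together: fju.otk.nohd.
The /k/ is in the coda of syllable 2 (/otk/).

2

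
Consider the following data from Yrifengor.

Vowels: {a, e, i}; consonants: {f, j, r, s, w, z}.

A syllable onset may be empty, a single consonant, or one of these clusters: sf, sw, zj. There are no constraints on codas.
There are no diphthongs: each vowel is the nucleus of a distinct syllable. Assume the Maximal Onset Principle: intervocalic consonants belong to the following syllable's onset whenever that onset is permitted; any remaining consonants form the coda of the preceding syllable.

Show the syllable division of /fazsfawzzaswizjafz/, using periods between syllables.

Nuclei (vowels): a, a, a, i, a → 5 syllables.
σ1/σ2 boundary: /zsf/ splits as /z/ + /sf/ (/sf/ is the longest suffix that is a licit onset).
σ2/σ3 boundary: cluster /wzz/ — the longest permitted-onset suffix is /z/; onset = /z/, preceding coda = /wz/.
σ3/σ4 boundary: /sw/ — entire cluster is a permitted onset → onset /sw/, coda ∅.
σ4/σ5 boundary: /zj/ is a licit onset in full, so it all attaches to the next syllable.

faz.sfawz.za.swi.zjafz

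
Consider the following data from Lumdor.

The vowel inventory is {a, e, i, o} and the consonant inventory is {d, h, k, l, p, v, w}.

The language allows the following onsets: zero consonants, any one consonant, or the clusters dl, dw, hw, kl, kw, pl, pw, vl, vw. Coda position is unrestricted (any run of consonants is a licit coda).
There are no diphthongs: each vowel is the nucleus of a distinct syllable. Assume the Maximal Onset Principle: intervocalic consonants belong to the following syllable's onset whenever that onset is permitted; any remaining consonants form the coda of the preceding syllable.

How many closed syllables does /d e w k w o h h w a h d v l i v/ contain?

4

The vowels are e, o, a, i — 4 nuclei, so 4 syllables.
Between /e/ (V1) and /o/ (V2): /wkw/ splits as /w/ + /kw/ (/kw/ is the longest suffix that is a licit onset).
Between /o/ (V2) and /a/ (V3): /hhw/ — longest licit onset from the right is /hw/, leaving /h/ as coda.
Between /a/ (V3) and /i/ (V4): /hdvl/ splits as /hd/ + /vl/ (/vl/ is the longest suffix that is a licit onset).
Result: dew.kwoh.hwahd.vliv.
Classifying each syllable: /dew/ (closed), /kwoh/ (closed), /hwahd/ (closed), /vliv/ (closed).
Closed syllables: 4.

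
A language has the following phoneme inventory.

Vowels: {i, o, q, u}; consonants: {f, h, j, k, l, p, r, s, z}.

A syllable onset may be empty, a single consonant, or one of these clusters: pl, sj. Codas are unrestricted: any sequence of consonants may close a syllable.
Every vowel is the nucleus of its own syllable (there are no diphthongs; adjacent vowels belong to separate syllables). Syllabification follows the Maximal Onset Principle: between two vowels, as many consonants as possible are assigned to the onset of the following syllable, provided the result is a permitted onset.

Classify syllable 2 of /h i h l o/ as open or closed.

Vowels present: i, o; each is a nucleus, giving 2 syllables.
Between /i/ (V1) and /o/ (V2): cluster /hl/ — the longest permitted-onset suffix is /l/; onset = /l/, preceding coda = /h/.
Result: hih.lo.
Syllable 2 is /lo/; it ends in its nucleus with no coda, so it is open.

open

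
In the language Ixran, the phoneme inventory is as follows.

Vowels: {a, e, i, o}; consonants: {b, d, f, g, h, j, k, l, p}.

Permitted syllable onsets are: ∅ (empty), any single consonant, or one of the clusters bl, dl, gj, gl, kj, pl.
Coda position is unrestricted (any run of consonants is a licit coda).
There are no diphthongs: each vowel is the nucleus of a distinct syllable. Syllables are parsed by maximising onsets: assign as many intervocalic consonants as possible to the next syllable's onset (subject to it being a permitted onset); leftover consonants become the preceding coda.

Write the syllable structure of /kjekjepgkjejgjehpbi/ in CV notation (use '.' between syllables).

Nuclei (vowels): e, e, e, e, i → 5 syllables.
Between /e/ (V1) and /e/ (V2): /kj/ is a licit onset in full, so it all attaches to the next syllable.
Between /e/ (V2) and /e/ (V3): /pgkj/; trying suffixes from longest down, /kj/ is the first permitted one, so coda /pg/ | onset /kj/.
Between /e/ (V3) and /e/ (V4): /jgj/ — longest licit onset from the right is /gj/, leaving /j/ as coda.
Between /e/ (V4) and /i/ (V5): cluster /hpb/ — the longest permitted-onset suffix is /b/; onset = /b/, preceding coda = /hp/.
Result: kje.kjepg.kjej.gjehp.bi.
Mapping each syllable to C/V: /kje/ → CCV, /kjepg/ → CCVCC, /kjej/ → CCVC, /gjehp/ → CCVCC, /bi/ → CV.

CCV.CCVCC.CCVC.CCVCC.CV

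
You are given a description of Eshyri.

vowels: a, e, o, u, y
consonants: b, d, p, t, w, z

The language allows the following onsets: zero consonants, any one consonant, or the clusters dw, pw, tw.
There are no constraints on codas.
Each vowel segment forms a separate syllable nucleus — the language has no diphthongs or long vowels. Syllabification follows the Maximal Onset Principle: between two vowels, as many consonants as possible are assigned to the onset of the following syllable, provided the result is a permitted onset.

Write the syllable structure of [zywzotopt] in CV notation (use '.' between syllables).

CVC.CV.CVCC

The vowels are y, o, o — 3 nuclei, so 3 syllables.
σ1/σ2 boundary: /wz/; trying suffixes from longest down, /z/ is the first permitted one, so coda /w/ | onset /z/.
σ2/σ3 boundary: just /t/ — single C goes to the following onset.
Result: zyw.zo.topt.
Mapping each syllable to C/V: /zyw/ → CVC, /zo/ → CV, /topt/ → CVCC.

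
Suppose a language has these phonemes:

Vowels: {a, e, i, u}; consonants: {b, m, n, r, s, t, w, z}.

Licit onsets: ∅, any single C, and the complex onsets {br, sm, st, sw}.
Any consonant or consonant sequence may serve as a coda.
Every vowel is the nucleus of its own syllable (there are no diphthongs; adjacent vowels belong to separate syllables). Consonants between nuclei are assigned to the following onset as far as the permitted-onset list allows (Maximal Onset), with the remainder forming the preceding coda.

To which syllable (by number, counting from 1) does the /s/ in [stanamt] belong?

1

Nuclei (vowels): a, a → 2 syllables.
V1 /a/ – V2 /a/: just /n/ — single C goes to the following onset.
Result: sta.namt.
The /s/ is in the onset of syllable 1 (/sta/).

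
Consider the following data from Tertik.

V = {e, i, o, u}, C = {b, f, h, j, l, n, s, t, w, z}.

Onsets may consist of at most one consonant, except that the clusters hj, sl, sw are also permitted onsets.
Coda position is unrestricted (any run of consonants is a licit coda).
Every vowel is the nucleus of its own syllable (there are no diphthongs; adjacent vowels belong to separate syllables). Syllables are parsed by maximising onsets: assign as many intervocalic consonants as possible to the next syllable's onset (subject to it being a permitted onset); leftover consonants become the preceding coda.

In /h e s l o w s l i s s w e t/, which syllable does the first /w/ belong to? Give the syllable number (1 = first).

The vowels are e, o, i, e — 4 nuclei, so 4 syllables.
Between /e/ (V1) and /o/ (V2): /sl/ is a licit onset in full, so it all attaches to the next syllable.
Between /o/ (V2) and /i/ (V3): /wsl/ — longest licit onset from the right is /sl/, leaving /w/ as coda.
Between /i/ (V3) and /e/ (V4): /ssw/ splits as /s/ + /sw/ (/sw/ is the longest suffix that is a licit onset).
Result: he.slow.slis.swet.
The first /w/ is in the coda of syllable 2 (/slow/).

2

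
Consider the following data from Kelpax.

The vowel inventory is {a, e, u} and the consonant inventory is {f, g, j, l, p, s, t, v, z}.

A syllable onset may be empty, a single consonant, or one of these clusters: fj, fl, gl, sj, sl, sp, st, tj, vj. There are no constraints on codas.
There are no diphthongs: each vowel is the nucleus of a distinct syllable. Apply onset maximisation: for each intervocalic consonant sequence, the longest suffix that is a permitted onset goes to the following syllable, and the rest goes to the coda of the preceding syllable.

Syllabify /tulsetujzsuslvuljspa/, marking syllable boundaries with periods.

The vowels are u, e, u, u, u, a — 6 nuclei, so 6 syllables.
V1 /u/ – V2 /e/: cluster /ls/ — the longest permitted-onset suffix is /s/; onset = /s/, preceding coda = /l/.
V2 /e/ – V3 /u/: /t/ → onset of the next syllable (single consonants are always licit onsets).
V3 /u/ – V4 /u/: /jzs/; trying suffixes from longest down, /s/ is the first permitted one, so coda /jz/ | onset /s/.
V4 /u/ – V5 /u/: /slv/ — longest licit onset from the right is /v/, leaving /sl/ as coda.
V5 /u/ – V6 /a/: /ljsp/ — longest licit onset from the right is /sp/, leaving /lj/ as coda.

tul.se.tujz.susl.vulj.spa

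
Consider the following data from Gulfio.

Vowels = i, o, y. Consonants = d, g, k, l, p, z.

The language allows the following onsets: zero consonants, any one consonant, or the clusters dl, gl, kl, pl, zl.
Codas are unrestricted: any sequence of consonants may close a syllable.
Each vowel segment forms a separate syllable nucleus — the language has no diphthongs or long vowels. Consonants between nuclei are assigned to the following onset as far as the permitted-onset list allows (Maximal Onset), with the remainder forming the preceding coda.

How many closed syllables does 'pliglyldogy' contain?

Nuclei (vowels): i, y, o, y → 4 syllables.
V1 /i/ – V2 /y/: /gl/ is a licit onset in full, so it all attaches to the next syllable.
V2 /y/ – V3 /o/: /ld/ splits as /l/ + /d/ (/d/ is the longest suffix that is a licit onset).
V3 /o/ – V4 /y/: /g/ → onset of the next syllable (single consonants are always licit onsets).
Putting it together: pli.glyl.do.gy.
Classifying each syllable: /pli/ (open), /glyl/ (closed), /do/ (open), /gy/ (open).
Closed syllables: 1.

1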